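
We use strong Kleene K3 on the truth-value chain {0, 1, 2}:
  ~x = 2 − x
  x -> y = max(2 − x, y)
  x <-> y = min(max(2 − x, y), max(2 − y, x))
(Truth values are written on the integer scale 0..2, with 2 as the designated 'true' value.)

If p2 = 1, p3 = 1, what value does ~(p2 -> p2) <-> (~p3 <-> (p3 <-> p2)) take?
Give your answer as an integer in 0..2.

p2 -> p2 = 1 -> 1 = 1
~(p2 -> p2) = ~1 = 1
~p3 = ~1 = 1
p3 <-> p2 = 1 <-> 1 = 1
~p3 <-> (p3 <-> p2) = 1 <-> 1 = 1
~(p2 -> p2) <-> (~p3 <-> (p3 <-> p2)) = 1 <-> 1 = 1

1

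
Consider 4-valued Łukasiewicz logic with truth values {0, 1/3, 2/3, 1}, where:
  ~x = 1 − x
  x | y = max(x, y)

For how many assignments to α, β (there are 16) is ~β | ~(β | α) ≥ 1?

4

α = 0, β = 0 ↦ 1  ≥
α = 0, β = 1/3 ↦ 2/3  <
α = 0, β = 2/3 ↦ 1/3  <
α = 0, β = 1 ↦ 0  <
α = 1/3, β = 0 ↦ 1  ≥
α = 1/3, β = 1/3 ↦ 2/3  <
α = 1/3, β = 2/3 ↦ 1/3  <
α = 1/3, β = 1 ↦ 0  <
α = 2/3, β = 0 ↦ 1  ≥
α = 2/3, β = 1/3 ↦ 2/3  <
α = 2/3, β = 2/3 ↦ 1/3  <
α = 2/3, β = 1 ↦ 0  <
α = 1, β = 0 ↦ 1  ≥
α = 1, β = 1/3 ↦ 2/3  <
α = 1, β = 2/3 ↦ 1/3  <
α = 1, β = 1 ↦ 0  <
So 4 of the 16 assignments meet the threshold.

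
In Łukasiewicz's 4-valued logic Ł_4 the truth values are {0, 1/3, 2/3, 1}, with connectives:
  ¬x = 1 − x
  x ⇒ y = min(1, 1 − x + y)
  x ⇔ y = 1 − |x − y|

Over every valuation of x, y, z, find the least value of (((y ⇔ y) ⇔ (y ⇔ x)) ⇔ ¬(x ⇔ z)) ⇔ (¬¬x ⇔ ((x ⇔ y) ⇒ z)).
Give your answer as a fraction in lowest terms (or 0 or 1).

0

Take x = 0, y = 0, z = 0:
y ⇔ y = 0 ⇔ 0 = 1
y ⇔ x = 0 ⇔ 0 = 1
(y ⇔ y) ⇔ (y ⇔ x) = 1 ⇔ 1 = 1
x ⇔ z = 0 ⇔ 0 = 1
¬(x ⇔ z) = ¬1 = 0
((y ⇔ y) ⇔ (y ⇔ x)) ⇔ ¬(x ⇔ z) = 1 ⇔ 0 = 0
¬x = ¬0 = 1
¬¬x = ¬1 = 0
x ⇔ y = 0 ⇔ 0 = 1
(x ⇔ y) ⇒ z = 1 ⇒ 0 = 0
¬¬x ⇔ ((x ⇔ y) ⇒ z) = 0 ⇔ 0 = 1
(((y ⇔ y) ⇔ (y ⇔ x)) ⇔ ¬(x ⇔ z)) ⇔ (¬¬x ⇔ ((x ⇔ y) ⇒ z)) = 0 ⇔ 1 = 0
No assignment yields a value below 0, so this is the minimum.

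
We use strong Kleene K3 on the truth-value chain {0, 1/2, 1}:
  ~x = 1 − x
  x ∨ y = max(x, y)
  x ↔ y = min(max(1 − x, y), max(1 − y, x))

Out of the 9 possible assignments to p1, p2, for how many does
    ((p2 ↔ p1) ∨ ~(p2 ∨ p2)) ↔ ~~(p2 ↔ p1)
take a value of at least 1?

3

p1 = 0, p2 = 0 ↦ 1  ≥
p1 = 0, p2 = 1/2 ↦ 1/2  <
p1 = 0, p2 = 1 ↦ 1  ≥
p1 = 1/2, p2 = 0 ↦ 1/2  <
p1 = 1/2, p2 = 1/2 ↦ 1/2  <
p1 = 1/2, p2 = 1 ↦ 1/2  <
p1 = 1, p2 = 0 ↦ 0  <
p1 = 1, p2 = 1/2 ↦ 1/2  <
p1 = 1, p2 = 1 ↦ 1  ≥
So 3 of the 9 assignments meet the threshold.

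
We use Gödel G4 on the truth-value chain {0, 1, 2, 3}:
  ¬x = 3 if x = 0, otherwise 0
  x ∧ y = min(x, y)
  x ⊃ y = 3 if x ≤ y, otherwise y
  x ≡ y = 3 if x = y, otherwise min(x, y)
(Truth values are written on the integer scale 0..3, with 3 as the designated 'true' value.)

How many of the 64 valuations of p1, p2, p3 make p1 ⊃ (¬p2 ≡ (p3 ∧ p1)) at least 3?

value 3: 31 assignments (counts)
value 2: 1 assignment
value 1: 2 assignments
value 0: 30 assignments
So 31 of the 64 assignments meet the threshold.

31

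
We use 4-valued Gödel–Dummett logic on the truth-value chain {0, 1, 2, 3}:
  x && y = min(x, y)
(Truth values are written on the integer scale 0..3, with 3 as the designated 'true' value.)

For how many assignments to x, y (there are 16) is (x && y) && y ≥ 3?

1

x = 0, y = 0 ↦ 0  <
x = 0, y = 1 ↦ 0  <
x = 0, y = 2 ↦ 0  <
x = 0, y = 3 ↦ 0  <
x = 1, y = 0 ↦ 0  <
x = 1, y = 1 ↦ 1  <
x = 1, y = 2 ↦ 1  <
x = 1, y = 3 ↦ 1  <
x = 2, y = 0 ↦ 0  <
x = 2, y = 1 ↦ 1  <
x = 2, y = 2 ↦ 2  <
x = 2, y = 3 ↦ 2  <
x = 3, y = 0 ↦ 0  <
x = 3, y = 1 ↦ 1  <
x = 3, y = 2 ↦ 2  <
x = 3, y = 3 ↦ 3  ≥
So 1 of the 16 assignments meets the threshold.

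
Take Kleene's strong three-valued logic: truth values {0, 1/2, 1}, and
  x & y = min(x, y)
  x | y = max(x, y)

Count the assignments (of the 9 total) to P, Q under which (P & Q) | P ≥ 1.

P = 0, Q = 0 ↦ 0  <
P = 0, Q = 1/2 ↦ 0  <
P = 0, Q = 1 ↦ 0  <
P = 1/2, Q = 0 ↦ 1/2  <
P = 1/2, Q = 1/2 ↦ 1/2  <
P = 1/2, Q = 1 ↦ 1/2  <
P = 1, Q = 0 ↦ 1  ≥
P = 1, Q = 1/2 ↦ 1  ≥
P = 1, Q = 1 ↦ 1  ≥
So 3 of the 9 assignments meet the threshold.

3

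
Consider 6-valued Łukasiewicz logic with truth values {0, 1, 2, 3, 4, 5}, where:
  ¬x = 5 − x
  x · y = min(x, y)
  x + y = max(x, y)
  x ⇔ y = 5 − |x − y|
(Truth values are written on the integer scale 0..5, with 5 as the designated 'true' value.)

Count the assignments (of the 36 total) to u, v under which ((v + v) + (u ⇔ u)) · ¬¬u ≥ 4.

12

value 5: 6 assignments (counts)
value 4: 6 assignments (counts)
value 3: 6 assignments
value 2: 6 assignments
value 1: 6 assignments
value 0: 6 assignments
So 12 of the 36 assignments meet the threshold.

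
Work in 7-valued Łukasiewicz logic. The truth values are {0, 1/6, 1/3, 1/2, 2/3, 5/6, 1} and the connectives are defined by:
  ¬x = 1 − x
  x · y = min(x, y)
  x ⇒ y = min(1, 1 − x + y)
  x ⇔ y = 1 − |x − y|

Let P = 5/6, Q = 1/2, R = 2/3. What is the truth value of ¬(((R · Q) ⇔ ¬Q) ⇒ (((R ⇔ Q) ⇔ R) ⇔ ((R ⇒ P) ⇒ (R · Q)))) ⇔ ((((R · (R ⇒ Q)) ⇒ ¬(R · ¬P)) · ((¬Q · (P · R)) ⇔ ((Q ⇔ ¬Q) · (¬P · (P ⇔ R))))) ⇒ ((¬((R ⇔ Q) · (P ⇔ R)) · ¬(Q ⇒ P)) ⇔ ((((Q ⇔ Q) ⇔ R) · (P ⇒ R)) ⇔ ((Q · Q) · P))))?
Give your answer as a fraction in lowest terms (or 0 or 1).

5/6

R · Q = 2/3 · 1/2 = 1/2
¬Q = ¬1/2 = 1/2
(R · Q) ⇔ ¬Q = 1/2 ⇔ 1/2 = 1
R ⇔ Q = 2/3 ⇔ 1/2 = 5/6
(R ⇔ Q) ⇔ R = 5/6 ⇔ 2/3 = 5/6
R ⇒ P = 2/3 ⇒ 5/6 = 1
R · Q = 2/3 · 1/2 = 1/2
(R ⇒ P) ⇒ (R · Q) = 1 ⇒ 1/2 = 1/2
((R ⇔ Q) ⇔ R) ⇔ ((R ⇒ P) ⇒ (R · Q)) = 5/6 ⇔ 1/2 = 2/3
((R · Q) ⇔ ¬Q) ⇒ (((R ⇔ Q) ⇔ R) ⇔ ((R ⇒ P) ⇒ (R · Q))) = 1 ⇒ 2/3 = 2/3
¬(((R · Q) ⇔ ¬Q) ⇒ (((R ⇔ Q) ⇔ R) ⇔ ((R ⇒ P) ⇒ (R · Q)))) = ¬2/3 = 1/3
R ⇒ Q = 2/3 ⇒ 1/2 = 5/6
R · (R ⇒ Q) = 2/3 · 5/6 = 2/3
¬P = ¬5/6 = 1/6
R · ¬P = 2/3 · 1/6 = 1/6
¬(R · ¬P) = ¬1/6 = 5/6
(R · (R ⇒ Q)) ⇒ ¬(R · ¬P) = 2/3 ⇒ 5/6 = 1
¬Q = ¬1/2 = 1/2
P · R = 5/6 · 2/3 = 2/3
¬Q · (P · R) = 1/2 · 2/3 = 1/2
¬Q = ¬1/2 = 1/2
Q ⇔ ¬Q = 1/2 ⇔ 1/2 = 1
¬P = ¬5/6 = 1/6
P ⇔ R = 5/6 ⇔ 2/3 = 5/6
¬P · (P ⇔ R) = 1/6 · 5/6 = 1/6
(Q ⇔ ¬Q) · (¬P · (P ⇔ R)) = 1 · 1/6 = 1/6
(¬Q · (P · R)) ⇔ ((Q ⇔ ¬Q) · (¬P · (P ⇔ R))) = 1/2 ⇔ 1/6 = 2/3
((R · (R ⇒ Q)) ⇒ ¬(R · ¬P)) · ((¬Q · (P · R)) ⇔ ((Q ⇔ ¬Q) · (¬P · (P ⇔ R)))) = 1 · 2/3 = 2/3
R ⇔ Q = 2/3 ⇔ 1/2 = 5/6
P ⇔ R = 5/6 ⇔ 2/3 = 5/6
(R ⇔ Q) · (P ⇔ R) = 5/6 · 5/6 = 5/6
¬((R ⇔ Q) · (P ⇔ R)) = ¬5/6 = 1/6
Q ⇒ P = 1/2 ⇒ 5/6 = 1
¬(Q ⇒ P) = ¬1 = 0
¬((R ⇔ Q) · (P ⇔ R)) · ¬(Q ⇒ P) = 1/6 · 0 = 0
Q ⇔ Q = 1/2 ⇔ 1/2 = 1
(Q ⇔ Q) ⇔ R = 1 ⇔ 2/3 = 2/3
P ⇒ R = 5/6 ⇒ 2/3 = 5/6
((Q ⇔ Q) ⇔ R) · (P ⇒ R) = 2/3 · 5/6 = 2/3
Q · Q = 1/2 · 1/2 = 1/2
(Q · Q) · P = 1/2 · 5/6 = 1/2
(((Q ⇔ Q) ⇔ R) · (P ⇒ R)) ⇔ ((Q · Q) · P) = 2/3 ⇔ 1/2 = 5/6
(¬((R ⇔ Q) · (P ⇔ R)) · ¬(Q ⇒ P)) ⇔ ((((Q ⇔ Q) ⇔ R) · (P ⇒ R)) ⇔ ((Q · Q) · P)) = 0 ⇔ 5/6 = 1/6
(((R · (R ⇒ Q)) ⇒ ¬(R · ¬P)) · ((¬Q · (P · R)) ⇔ ((Q ⇔ ¬Q) · (¬P · (P ⇔ R))))) ⇒ ((¬((R ⇔ Q) · (P ⇔ R)) · ¬(Q ⇒ P)) ⇔ ((((Q ⇔ Q) ⇔ R) · (P ⇒ R)) ⇔ ((Q · Q) · P))) = 2/3 ⇒ 1/6 = 1/2
¬(((R · Q) ⇔ ¬Q) ⇒ (((R ⇔ Q) ⇔ R) ⇔ ((R ⇒ P) ⇒ (R · Q)))) ⇔ ((((R · (R ⇒ Q)) ⇒ ¬(R · ¬P)) · ((¬Q · (P · R)) ⇔ ((Q ⇔ ¬Q) · (¬P · (P ⇔ R))))) ⇒ ((¬((R ⇔ Q) · (P ⇔ R)) · ¬(Q ⇒ P)) ⇔ ((((Q ⇔ Q) ⇔ R) · (P ⇒ R)) ⇔ ((Q · Q) · P)))) = 1/3 ⇔ 1/2 = 5/6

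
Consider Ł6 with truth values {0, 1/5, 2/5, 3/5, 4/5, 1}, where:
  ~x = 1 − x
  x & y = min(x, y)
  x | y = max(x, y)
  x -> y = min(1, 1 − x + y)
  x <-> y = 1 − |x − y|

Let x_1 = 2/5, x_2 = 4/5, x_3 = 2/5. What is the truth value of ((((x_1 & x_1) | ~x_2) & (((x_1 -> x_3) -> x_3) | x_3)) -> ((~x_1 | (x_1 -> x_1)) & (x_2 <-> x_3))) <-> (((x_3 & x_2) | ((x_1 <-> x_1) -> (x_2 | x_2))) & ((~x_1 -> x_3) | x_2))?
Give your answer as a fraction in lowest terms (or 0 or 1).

4/5

x_1 & x_1 = 2/5 & 2/5 = 2/5
~x_2 = ~4/5 = 1/5
(x_1 & x_1) | ~x_2 = 2/5 | 1/5 = 2/5
x_1 -> x_3 = 2/5 -> 2/5 = 1
(x_1 -> x_3) -> x_3 = 1 -> 2/5 = 2/5
((x_1 -> x_3) -> x_3) | x_3 = 2/5 | 2/5 = 2/5
((x_1 & x_1) | ~x_2) & (((x_1 -> x_3) -> x_3) | x_3) = 2/5 & 2/5 = 2/5
~x_1 = ~2/5 = 3/5
x_1 -> x_1 = 2/5 -> 2/5 = 1
~x_1 | (x_1 -> x_1) = 3/5 | 1 = 1
x_2 <-> x_3 = 4/5 <-> 2/5 = 3/5
(~x_1 | (x_1 -> x_1)) & (x_2 <-> x_3) = 1 & 3/5 = 3/5
(((x_1 & x_1) | ~x_2) & (((x_1 -> x_3) -> x_3) | x_3)) -> ((~x_1 | (x_1 -> x_1)) & (x_2 <-> x_3)) = 2/5 -> 3/5 = 1
x_3 & x_2 = 2/5 & 4/5 = 2/5
x_1 <-> x_1 = 2/5 <-> 2/5 = 1
x_2 | x_2 = 4/5 | 4/5 = 4/5
(x_1 <-> x_1) -> (x_2 | x_2) = 1 -> 4/5 = 4/5
(x_3 & x_2) | ((x_1 <-> x_1) -> (x_2 | x_2)) = 2/5 | 4/5 = 4/5
~x_1 = ~2/5 = 3/5
~x_1 -> x_3 = 3/5 -> 2/5 = 4/5
(~x_1 -> x_3) | x_2 = 4/5 | 4/5 = 4/5
((x_3 & x_2) | ((x_1 <-> x_1) -> (x_2 | x_2))) & ((~x_1 -> x_3) | x_2) = 4/5 & 4/5 = 4/5
((((x_1 & x_1) | ~x_2) & (((x_1 -> x_3) -> x_3) | x_3)) -> ((~x_1 | (x_1 -> x_1)) & (x_2 <-> x_3))) <-> (((x_3 & x_2) | ((x_1 <-> x_1) -> (x_2 | x_2))) & ((~x_1 -> x_3) | x_2)) = 1 <-> 4/5 = 4/5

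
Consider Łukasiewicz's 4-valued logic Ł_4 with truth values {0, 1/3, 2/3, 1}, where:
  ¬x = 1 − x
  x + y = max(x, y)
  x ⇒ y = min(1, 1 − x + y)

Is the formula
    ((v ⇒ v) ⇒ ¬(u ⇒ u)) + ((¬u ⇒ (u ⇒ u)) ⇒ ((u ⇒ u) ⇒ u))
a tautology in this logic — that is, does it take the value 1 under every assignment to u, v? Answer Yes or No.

Counterexample: take u = 0, v = 0.
v ⇒ v = 0 ⇒ 0 = 1
u ⇒ u = 0 ⇒ 0 = 1
¬(u ⇒ u) = ¬1 = 0
(v ⇒ v) ⇒ ¬(u ⇒ u) = 1 ⇒ 0 = 0
¬u = ¬0 = 1
u ⇒ u = 0 ⇒ 0 = 1
¬u ⇒ (u ⇒ u) = 1 ⇒ 1 = 1
u ⇒ u = 0 ⇒ 0 = 1
(u ⇒ u) ⇒ u = 1 ⇒ 0 = 0
(¬u ⇒ (u ⇒ u)) ⇒ ((u ⇒ u) ⇒ u) = 1 ⇒ 0 = 0
((v ⇒ v) ⇒ ¬(u ⇒ u)) + ((¬u ⇒ (u ⇒ u)) ⇒ ((u ⇒ u) ⇒ u)) = 0 + 0 = 0
This gives 0 ≠ 1.

No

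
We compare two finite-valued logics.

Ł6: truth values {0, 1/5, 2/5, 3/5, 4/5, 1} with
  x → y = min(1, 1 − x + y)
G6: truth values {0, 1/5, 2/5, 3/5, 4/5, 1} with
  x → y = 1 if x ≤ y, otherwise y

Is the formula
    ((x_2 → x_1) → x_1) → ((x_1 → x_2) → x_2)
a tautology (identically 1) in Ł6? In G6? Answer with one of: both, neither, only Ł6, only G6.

only Ł6

In Ł6: every assignment gives 1 — tautology.
In G6: at x_1 = 0, x_2 = 1/5 the value is 1/5 — not a tautology.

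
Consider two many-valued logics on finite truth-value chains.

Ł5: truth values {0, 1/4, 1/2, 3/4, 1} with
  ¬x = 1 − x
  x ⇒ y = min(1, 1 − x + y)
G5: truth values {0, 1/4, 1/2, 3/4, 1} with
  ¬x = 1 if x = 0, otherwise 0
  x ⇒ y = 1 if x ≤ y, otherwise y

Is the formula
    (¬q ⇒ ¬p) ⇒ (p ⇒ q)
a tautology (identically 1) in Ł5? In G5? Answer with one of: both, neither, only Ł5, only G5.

only Ł5

In Ł5: every assignment gives 1 — tautology.
In G5: at p = 1/2, q = 1/4 the value is 1/4 — not a tautology.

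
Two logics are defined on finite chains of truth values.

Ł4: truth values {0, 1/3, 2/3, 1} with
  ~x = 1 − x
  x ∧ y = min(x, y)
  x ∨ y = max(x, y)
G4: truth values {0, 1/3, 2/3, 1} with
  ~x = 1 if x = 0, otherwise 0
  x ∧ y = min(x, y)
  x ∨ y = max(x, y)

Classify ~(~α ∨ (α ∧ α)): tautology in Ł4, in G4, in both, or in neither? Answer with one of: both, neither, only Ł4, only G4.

neither

In Ł4: at α = 0 the value is 0 — not a tautology.
In G4: at α = 0 the value is 0 — not a tautology.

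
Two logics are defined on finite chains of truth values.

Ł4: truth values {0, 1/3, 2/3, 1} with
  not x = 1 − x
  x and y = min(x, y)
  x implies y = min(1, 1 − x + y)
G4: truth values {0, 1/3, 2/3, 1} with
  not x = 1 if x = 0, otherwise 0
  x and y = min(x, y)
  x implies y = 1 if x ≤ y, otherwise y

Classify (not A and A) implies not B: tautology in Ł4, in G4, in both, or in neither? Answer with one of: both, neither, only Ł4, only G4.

In Ł4: at A = 1/3, B = 1 the value is 2/3 — not a tautology.
In G4: every assignment gives 1 — tautology.

only G4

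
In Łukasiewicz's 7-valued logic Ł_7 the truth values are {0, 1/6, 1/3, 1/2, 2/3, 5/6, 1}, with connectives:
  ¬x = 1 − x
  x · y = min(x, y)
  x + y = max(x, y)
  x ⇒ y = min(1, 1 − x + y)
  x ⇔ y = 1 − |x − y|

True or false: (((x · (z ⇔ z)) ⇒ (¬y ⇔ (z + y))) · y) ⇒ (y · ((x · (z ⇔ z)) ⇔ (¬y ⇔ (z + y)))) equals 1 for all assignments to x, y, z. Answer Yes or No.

No

Counterexample: take x = 0, y = 1/6, z = 5/6.
z ⇔ z = 5/6 ⇔ 5/6 = 1
x · (z ⇔ z) = 0 · 1 = 0
¬y = ¬1/6 = 5/6
z + y = 5/6 + 1/6 = 5/6
¬y ⇔ (z + y) = 5/6 ⇔ 5/6 = 1
(x · (z ⇔ z)) ⇒ (¬y ⇔ (z + y)) = 0 ⇒ 1 = 1
((x · (z ⇔ z)) ⇒ (¬y ⇔ (z + y))) · y = 1 · 1/6 = 1/6
z ⇔ z = 5/6 ⇔ 5/6 = 1
x · (z ⇔ z) = 0 · 1 = 0
¬y = ¬1/6 = 5/6
z + y = 5/6 + 1/6 = 5/6
¬y ⇔ (z + y) = 5/6 ⇔ 5/6 = 1
(x · (z ⇔ z)) ⇔ (¬y ⇔ (z + y)) = 0 ⇔ 1 = 0
y · ((x · (z ⇔ z)) ⇔ (¬y ⇔ (z + y))) = 1/6 · 0 = 0
(((x · (z ⇔ z)) ⇒ (¬y ⇔ (z + y))) · y) ⇒ (y · ((x · (z ⇔ z)) ⇔ (¬y ⇔ (z + y)))) = 1/6 ⇒ 0 = 5/6
This gives 5/6 ≠ 1.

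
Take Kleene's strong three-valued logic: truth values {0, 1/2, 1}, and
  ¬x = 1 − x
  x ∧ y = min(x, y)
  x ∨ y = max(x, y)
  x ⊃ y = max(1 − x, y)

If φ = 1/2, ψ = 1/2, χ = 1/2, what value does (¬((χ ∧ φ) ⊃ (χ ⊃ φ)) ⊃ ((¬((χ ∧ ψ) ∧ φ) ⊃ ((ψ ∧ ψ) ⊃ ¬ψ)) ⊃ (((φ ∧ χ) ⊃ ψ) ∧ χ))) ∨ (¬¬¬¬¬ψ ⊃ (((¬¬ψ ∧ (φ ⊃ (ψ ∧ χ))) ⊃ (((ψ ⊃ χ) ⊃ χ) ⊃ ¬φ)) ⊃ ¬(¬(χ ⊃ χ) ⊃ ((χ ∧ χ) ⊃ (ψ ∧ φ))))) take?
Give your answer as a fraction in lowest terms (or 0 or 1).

χ ∧ φ = 1/2 ∧ 1/2 = 1/2
χ ⊃ φ = 1/2 ⊃ 1/2 = 1/2
(χ ∧ φ) ⊃ (χ ⊃ φ) = 1/2 ⊃ 1/2 = 1/2
¬((χ ∧ φ) ⊃ (χ ⊃ φ)) = ¬1/2 = 1/2
χ ∧ ψ = 1/2 ∧ 1/2 = 1/2
(χ ∧ ψ) ∧ φ = 1/2 ∧ 1/2 = 1/2
¬((χ ∧ ψ) ∧ φ) = ¬1/2 = 1/2
ψ ∧ ψ = 1/2 ∧ 1/2 = 1/2
¬ψ = ¬1/2 = 1/2
(ψ ∧ ψ) ⊃ ¬ψ = 1/2 ⊃ 1/2 = 1/2
¬((χ ∧ ψ) ∧ φ) ⊃ ((ψ ∧ ψ) ⊃ ¬ψ) = 1/2 ⊃ 1/2 = 1/2
φ ∧ χ = 1/2 ∧ 1/2 = 1/2
(φ ∧ χ) ⊃ ψ = 1/2 ⊃ 1/2 = 1/2
((φ ∧ χ) ⊃ ψ) ∧ χ = 1/2 ∧ 1/2 = 1/2
(¬((χ ∧ ψ) ∧ φ) ⊃ ((ψ ∧ ψ) ⊃ ¬ψ)) ⊃ (((φ ∧ χ) ⊃ ψ) ∧ χ) = 1/2 ⊃ 1/2 = 1/2
¬((χ ∧ φ) ⊃ (χ ⊃ φ)) ⊃ ((¬((χ ∧ ψ) ∧ φ) ⊃ ((ψ ∧ ψ) ⊃ ¬ψ)) ⊃ (((φ ∧ χ) ⊃ ψ) ∧ χ)) = 1/2 ⊃ 1/2 = 1/2
¬ψ = ¬1/2 = 1/2
¬¬ψ = ¬1/2 = 1/2
¬¬¬ψ = ¬1/2 = 1/2
¬¬¬¬ψ = ¬1/2 = 1/2
¬¬¬¬¬ψ = ¬1/2 = 1/2
¬ψ = ¬1/2 = 1/2
¬¬ψ = ¬1/2 = 1/2
ψ ∧ χ = 1/2 ∧ 1/2 = 1/2
φ ⊃ (ψ ∧ χ) = 1/2 ⊃ 1/2 = 1/2
¬¬ψ ∧ (φ ⊃ (ψ ∧ χ)) = 1/2 ∧ 1/2 = 1/2
ψ ⊃ χ = 1/2 ⊃ 1/2 = 1/2
(ψ ⊃ χ) ⊃ χ = 1/2 ⊃ 1/2 = 1/2
¬φ = ¬1/2 = 1/2
((ψ ⊃ χ) ⊃ χ) ⊃ ¬φ = 1/2 ⊃ 1/2 = 1/2
(¬¬ψ ∧ (φ ⊃ (ψ ∧ χ))) ⊃ (((ψ ⊃ χ) ⊃ χ) ⊃ ¬φ) = 1/2 ⊃ 1/2 = 1/2
χ ⊃ χ = 1/2 ⊃ 1/2 = 1/2
¬(χ ⊃ χ) = ¬1/2 = 1/2
χ ∧ χ = 1/2 ∧ 1/2 = 1/2
ψ ∧ φ = 1/2 ∧ 1/2 = 1/2
(χ ∧ χ) ⊃ (ψ ∧ φ) = 1/2 ⊃ 1/2 = 1/2
¬(χ ⊃ χ) ⊃ ((χ ∧ χ) ⊃ (ψ ∧ φ)) = 1/2 ⊃ 1/2 = 1/2
¬(¬(χ ⊃ χ) ⊃ ((χ ∧ χ) ⊃ (ψ ∧ φ))) = ¬1/2 = 1/2
((¬¬ψ ∧ (φ ⊃ (ψ ∧ χ))) ⊃ (((ψ ⊃ χ) ⊃ χ) ⊃ ¬φ)) ⊃ ¬(¬(χ ⊃ χ) ⊃ ((χ ∧ χ) ⊃ (ψ ∧ φ))) = 1/2 ⊃ 1/2 = 1/2
¬¬¬¬¬ψ ⊃ (((¬¬ψ ∧ (φ ⊃ (ψ ∧ χ))) ⊃ (((ψ ⊃ χ) ⊃ χ) ⊃ ¬φ)) ⊃ ¬(¬(χ ⊃ χ) ⊃ ((χ ∧ χ) ⊃ (ψ ∧ φ)))) = 1/2 ⊃ 1/2 = 1/2
(¬((χ ∧ φ) ⊃ (χ ⊃ φ)) ⊃ ((¬((χ ∧ ψ) ∧ φ) ⊃ ((ψ ∧ ψ) ⊃ ¬ψ)) ⊃ (((φ ∧ χ) ⊃ ψ) ∧ χ))) ∨ (¬¬¬¬¬ψ ⊃ (((¬¬ψ ∧ (φ ⊃ (ψ ∧ χ))) ⊃ (((ψ ⊃ χ) ⊃ χ) ⊃ ¬φ)) ⊃ ¬(¬(χ ⊃ χ) ⊃ ((χ ∧ χ) ⊃ (ψ ∧ φ))))) = 1/2 ∨ 1/2 = 1/2

1/2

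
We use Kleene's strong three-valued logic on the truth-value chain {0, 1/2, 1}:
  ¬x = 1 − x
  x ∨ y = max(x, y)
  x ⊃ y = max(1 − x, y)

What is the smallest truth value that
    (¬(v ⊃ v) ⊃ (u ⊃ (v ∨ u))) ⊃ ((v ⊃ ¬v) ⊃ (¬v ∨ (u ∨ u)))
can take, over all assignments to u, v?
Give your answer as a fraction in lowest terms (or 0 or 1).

1/2

Take u = 0, v = 1/2:
v ⊃ v = 1/2 ⊃ 1/2 = 1/2
¬(v ⊃ v) = ¬1/2 = 1/2
v ∨ u = 1/2 ∨ 0 = 1/2
u ⊃ (v ∨ u) = 0 ⊃ 1/2 = 1
¬(v ⊃ v) ⊃ (u ⊃ (v ∨ u)) = 1/2 ⊃ 1 = 1
¬v = ¬1/2 = 1/2
v ⊃ ¬v = 1/2 ⊃ 1/2 = 1/2
¬v = ¬1/2 = 1/2
u ∨ u = 0 ∨ 0 = 0
¬v ∨ (u ∨ u) = 1/2 ∨ 0 = 1/2
(v ⊃ ¬v) ⊃ (¬v ∨ (u ∨ u)) = 1/2 ⊃ 1/2 = 1/2
(¬(v ⊃ v) ⊃ (u ⊃ (v ∨ u))) ⊃ ((v ⊃ ¬v) ⊃ (¬v ∨ (u ∨ u))) = 1 ⊃ 1/2 = 1/2
No assignment yields a value below 1/2, so this is the minimum.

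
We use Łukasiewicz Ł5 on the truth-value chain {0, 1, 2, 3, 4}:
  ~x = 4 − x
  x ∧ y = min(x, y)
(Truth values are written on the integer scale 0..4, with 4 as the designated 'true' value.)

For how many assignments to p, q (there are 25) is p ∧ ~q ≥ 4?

1

value 4: 1 assignment (counts)
value 3: 3 assignments
value 2: 5 assignments
value 1: 7 assignments
value 0: 9 assignments
So 1 of the 25 assignments meets the threshold.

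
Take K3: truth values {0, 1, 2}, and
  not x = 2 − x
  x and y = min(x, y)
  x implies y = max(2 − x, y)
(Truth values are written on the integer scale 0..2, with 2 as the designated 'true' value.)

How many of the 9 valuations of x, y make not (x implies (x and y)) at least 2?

1

x = 0, y = 0 ↦ 0  <
x = 0, y = 1 ↦ 0  <
x = 0, y = 2 ↦ 0  <
x = 1, y = 0 ↦ 1  <
x = 1, y = 1 ↦ 1  <
x = 1, y = 2 ↦ 1  <
x = 2, y = 0 ↦ 2  ≥
x = 2, y = 1 ↦ 1  <
x = 2, y = 2 ↦ 0  <
So 1 of the 9 assignments meets the threshold.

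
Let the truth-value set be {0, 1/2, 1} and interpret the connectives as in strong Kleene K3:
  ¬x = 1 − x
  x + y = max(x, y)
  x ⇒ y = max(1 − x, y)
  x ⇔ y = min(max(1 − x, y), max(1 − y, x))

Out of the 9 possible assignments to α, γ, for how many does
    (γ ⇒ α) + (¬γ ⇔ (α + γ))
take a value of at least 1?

α = 0, γ = 0 ↦ 1  ≥
α = 0, γ = 1/2 ↦ 1/2  <
α = 0, γ = 1 ↦ 0  <
α = 1/2, γ = 0 ↦ 1  ≥
α = 1/2, γ = 1/2 ↦ 1/2  <
α = 1/2, γ = 1 ↦ 1/2  <
α = 1, γ = 0 ↦ 1  ≥
α = 1, γ = 1/2 ↦ 1  ≥
α = 1, γ = 1 ↦ 1  ≥
So 5 of the 9 assignments meet the threshold.

5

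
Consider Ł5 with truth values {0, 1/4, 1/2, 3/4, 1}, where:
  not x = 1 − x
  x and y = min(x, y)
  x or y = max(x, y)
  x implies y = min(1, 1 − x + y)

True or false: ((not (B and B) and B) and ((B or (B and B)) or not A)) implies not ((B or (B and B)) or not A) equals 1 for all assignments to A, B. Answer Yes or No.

Counterexample: take A = 0, B = 1/4.
B and B = 1/4 and 1/4 = 1/4
not (B and B) = not 1/4 = 3/4
not (B and B) and B = 3/4 and 1/4 = 1/4
B and B = 1/4 and 1/4 = 1/4
B or (B and B) = 1/4 or 1/4 = 1/4
not A = not 0 = 1
(B or (B and B)) or not A = 1/4 or 1 = 1
(not (B and B) and B) and ((B or (B and B)) or not A) = 1/4 and 1 = 1/4
not ((B or (B and B)) or not A) = not 1 = 0
((not (B and B) and B) and ((B or (B and B)) or not A)) implies not ((B or (B and B)) or not A) = 1/4 implies 0 = 3/4
This gives 3/4 ≠ 1.

No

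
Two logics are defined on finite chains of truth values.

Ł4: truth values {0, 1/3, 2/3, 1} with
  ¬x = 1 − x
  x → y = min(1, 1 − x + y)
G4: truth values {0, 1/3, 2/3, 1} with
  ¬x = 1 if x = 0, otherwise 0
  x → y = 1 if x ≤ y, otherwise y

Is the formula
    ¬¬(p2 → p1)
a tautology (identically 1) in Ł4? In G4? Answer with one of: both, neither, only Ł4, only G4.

neither

In Ł4: at p1 = 0, p2 = 1/3 the value is 2/3 — not a tautology.
In G4: at p1 = 0, p2 = 1/3 the value is 0 — not a tautology.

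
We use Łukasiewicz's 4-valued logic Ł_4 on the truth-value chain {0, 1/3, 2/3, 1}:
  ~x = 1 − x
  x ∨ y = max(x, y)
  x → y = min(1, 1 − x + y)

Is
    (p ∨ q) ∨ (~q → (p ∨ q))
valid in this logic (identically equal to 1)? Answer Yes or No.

No

Counterexample: take p = 0, q = 0.
p ∨ q = 0 ∨ 0 = 0
~q = ~0 = 1
~q → (p ∨ q) = 1 → 0 = 0
(p ∨ q) ∨ (~q → (p ∨ q)) = 0 ∨ 0 = 0
This gives 0 ≠ 1.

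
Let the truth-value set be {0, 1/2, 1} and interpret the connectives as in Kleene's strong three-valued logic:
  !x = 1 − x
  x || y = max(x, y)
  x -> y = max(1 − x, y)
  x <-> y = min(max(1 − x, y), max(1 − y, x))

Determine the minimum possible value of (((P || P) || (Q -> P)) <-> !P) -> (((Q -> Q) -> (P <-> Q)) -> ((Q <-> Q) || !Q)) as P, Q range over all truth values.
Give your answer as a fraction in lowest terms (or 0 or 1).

Take P = 0, Q = 1/2:
P || P = 0 || 0 = 0
Q -> P = 1/2 -> 0 = 1/2
(P || P) || (Q -> P) = 0 || 1/2 = 1/2
!P = !0 = 1
((P || P) || (Q -> P)) <-> !P = 1/2 <-> 1 = 1/2
Q -> Q = 1/2 -> 1/2 = 1/2
P <-> Q = 0 <-> 1/2 = 1/2
(Q -> Q) -> (P <-> Q) = 1/2 -> 1/2 = 1/2
Q <-> Q = 1/2 <-> 1/2 = 1/2
!Q = !1/2 = 1/2
(Q <-> Q) || !Q = 1/2 || 1/2 = 1/2
((Q -> Q) -> (P <-> Q)) -> ((Q <-> Q) || !Q) = 1/2 -> 1/2 = 1/2
(((P || P) || (Q -> P)) <-> !P) -> (((Q -> Q) -> (P <-> Q)) -> ((Q <-> Q) || !Q)) = 1/2 -> 1/2 = 1/2
No assignment yields a value below 1/2, so this is the minimum.

1/2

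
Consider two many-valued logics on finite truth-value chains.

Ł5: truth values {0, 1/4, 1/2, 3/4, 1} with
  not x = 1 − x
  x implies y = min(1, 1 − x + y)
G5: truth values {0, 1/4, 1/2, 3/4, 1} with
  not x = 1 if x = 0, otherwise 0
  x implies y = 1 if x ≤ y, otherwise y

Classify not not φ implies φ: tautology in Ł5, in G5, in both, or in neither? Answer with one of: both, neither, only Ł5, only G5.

only Ł5

In Ł5: every assignment gives 1 — tautology.
In G5: at φ = 1/4 the value is 1/4 — not a tautology.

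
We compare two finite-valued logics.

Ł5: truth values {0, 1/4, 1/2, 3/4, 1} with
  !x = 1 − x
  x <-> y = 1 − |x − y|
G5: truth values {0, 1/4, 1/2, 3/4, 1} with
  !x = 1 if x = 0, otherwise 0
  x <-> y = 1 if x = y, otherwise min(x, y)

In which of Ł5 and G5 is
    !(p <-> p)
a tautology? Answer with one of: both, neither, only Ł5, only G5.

neither

In Ł5: at p = 0 the value is 0 — not a tautology.
In G5: at p = 0 the value is 0 — not a tautology.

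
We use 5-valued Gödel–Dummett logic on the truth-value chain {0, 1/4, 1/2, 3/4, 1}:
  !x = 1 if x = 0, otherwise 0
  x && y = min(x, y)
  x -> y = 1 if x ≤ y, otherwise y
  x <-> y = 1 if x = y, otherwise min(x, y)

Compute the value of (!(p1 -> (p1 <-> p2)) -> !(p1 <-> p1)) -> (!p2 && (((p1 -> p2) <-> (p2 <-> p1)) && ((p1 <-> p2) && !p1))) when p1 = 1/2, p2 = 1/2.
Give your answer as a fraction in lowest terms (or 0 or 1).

0

p1 <-> p2 = 1/2 <-> 1/2 = 1
p1 -> (p1 <-> p2) = 1/2 -> 1 = 1
!(p1 -> (p1 <-> p2)) = !1 = 0
p1 <-> p1 = 1/2 <-> 1/2 = 1
!(p1 <-> p1) = !1 = 0
!(p1 -> (p1 <-> p2)) -> !(p1 <-> p1) = 0 -> 0 = 1
!p2 = !1/2 = 0
p1 -> p2 = 1/2 -> 1/2 = 1
p2 <-> p1 = 1/2 <-> 1/2 = 1
(p1 -> p2) <-> (p2 <-> p1) = 1 <-> 1 = 1
p1 <-> p2 = 1/2 <-> 1/2 = 1
!p1 = !1/2 = 0
(p1 <-> p2) && !p1 = 1 && 0 = 0
((p1 -> p2) <-> (p2 <-> p1)) && ((p1 <-> p2) && !p1) = 1 && 0 = 0
!p2 && (((p1 -> p2) <-> (p2 <-> p1)) && ((p1 <-> p2) && !p1)) = 0 && 0 = 0
(!(p1 -> (p1 <-> p2)) -> !(p1 <-> p1)) -> (!p2 && (((p1 -> p2) <-> (p2 <-> p1)) && ((p1 <-> p2) && !p1))) = 1 -> 0 = 0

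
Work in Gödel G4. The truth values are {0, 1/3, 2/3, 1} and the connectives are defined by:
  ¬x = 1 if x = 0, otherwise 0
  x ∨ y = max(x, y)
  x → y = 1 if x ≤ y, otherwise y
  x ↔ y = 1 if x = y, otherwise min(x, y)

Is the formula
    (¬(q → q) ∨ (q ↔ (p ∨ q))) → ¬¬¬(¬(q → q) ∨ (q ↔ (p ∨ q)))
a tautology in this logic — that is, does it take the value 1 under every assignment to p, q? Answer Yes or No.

Counterexample: take p = 0, q = 0.
q → q = 0 → 0 = 1
¬(q → q) = ¬1 = 0
p ∨ q = 0 ∨ 0 = 0
q ↔ (p ∨ q) = 0 ↔ 0 = 1
¬(q → q) ∨ (q ↔ (p ∨ q)) = 0 ∨ 1 = 1
q → q = 0 → 0 = 1
¬(q → q) = ¬1 = 0
p ∨ q = 0 ∨ 0 = 0
q ↔ (p ∨ q) = 0 ↔ 0 = 1
¬(q → q) ∨ (q ↔ (p ∨ q)) = 0 ∨ 1 = 1
¬(¬(q → q) ∨ (q ↔ (p ∨ q))) = ¬1 = 0
¬¬(¬(q → q) ∨ (q ↔ (p ∨ q))) = ¬0 = 1
¬¬¬(¬(q → q) ∨ (q ↔ (p ∨ q))) = ¬1 = 0
(¬(q → q) ∨ (q ↔ (p ∨ q))) → ¬¬¬(¬(q → q) ∨ (q ↔ (p ∨ q))) = 1 → 0 = 0
This gives 0 ≠ 1.

No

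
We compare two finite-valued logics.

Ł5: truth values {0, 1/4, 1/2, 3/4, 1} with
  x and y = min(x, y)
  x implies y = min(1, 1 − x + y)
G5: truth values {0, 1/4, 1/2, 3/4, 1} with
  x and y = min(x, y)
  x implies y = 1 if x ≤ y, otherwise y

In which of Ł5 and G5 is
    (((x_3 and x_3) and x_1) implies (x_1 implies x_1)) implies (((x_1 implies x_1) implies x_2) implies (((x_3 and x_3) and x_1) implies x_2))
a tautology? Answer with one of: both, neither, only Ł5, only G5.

both

In Ł5: every assignment gives 1 — tautology.
In G5: every assignment gives 1 — tautology.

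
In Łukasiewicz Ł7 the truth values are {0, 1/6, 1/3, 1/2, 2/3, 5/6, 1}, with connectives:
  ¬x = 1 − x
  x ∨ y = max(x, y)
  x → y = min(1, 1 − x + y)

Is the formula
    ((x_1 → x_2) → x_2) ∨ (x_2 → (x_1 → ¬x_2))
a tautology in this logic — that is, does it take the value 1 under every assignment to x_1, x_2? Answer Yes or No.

Counterexample: take x_1 = 1/2, x_2 = 5/6.
x_1 → x_2 = 1/2 → 5/6 = 1
(x_1 → x_2) → x_2 = 1 → 5/6 = 5/6
¬x_2 = ¬5/6 = 1/6
x_1 → ¬x_2 = 1/2 → 1/6 = 2/3
x_2 → (x_1 → ¬x_2) = 5/6 → 2/3 = 5/6
((x_1 → x_2) → x_2) ∨ (x_2 → (x_1 → ¬x_2)) = 5/6 ∨ 5/6 = 5/6
This gives 5/6 ≠ 1.

No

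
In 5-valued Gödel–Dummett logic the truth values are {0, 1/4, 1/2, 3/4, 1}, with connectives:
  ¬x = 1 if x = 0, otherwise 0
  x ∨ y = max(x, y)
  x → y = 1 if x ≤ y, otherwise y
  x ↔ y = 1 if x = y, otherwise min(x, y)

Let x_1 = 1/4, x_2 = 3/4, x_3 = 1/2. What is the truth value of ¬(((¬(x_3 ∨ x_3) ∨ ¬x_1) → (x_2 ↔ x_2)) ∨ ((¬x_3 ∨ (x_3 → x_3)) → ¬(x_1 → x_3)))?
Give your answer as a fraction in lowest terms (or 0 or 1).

0

x_3 ∨ x_3 = 1/2 ∨ 1/2 = 1/2
¬(x_3 ∨ x_3) = ¬1/2 = 0
¬x_1 = ¬1/4 = 0
¬(x_3 ∨ x_3) ∨ ¬x_1 = 0 ∨ 0 = 0
x_2 ↔ x_2 = 3/4 ↔ 3/4 = 1
(¬(x_3 ∨ x_3) ∨ ¬x_1) → (x_2 ↔ x_2) = 0 → 1 = 1
¬x_3 = ¬1/2 = 0
x_3 → x_3 = 1/2 → 1/2 = 1
¬x_3 ∨ (x_3 → x_3) = 0 ∨ 1 = 1
x_1 → x_3 = 1/4 → 1/2 = 1
¬(x_1 → x_3) = ¬1 = 0
(¬x_3 ∨ (x_3 → x_3)) → ¬(x_1 → x_3) = 1 → 0 = 0
((¬(x_3 ∨ x_3) ∨ ¬x_1) → (x_2 ↔ x_2)) ∨ ((¬x_3 ∨ (x_3 → x_3)) → ¬(x_1 → x_3)) = 1 ∨ 0 = 1
¬(((¬(x_3 ∨ x_3) ∨ ¬x_1) → (x_2 ↔ x_2)) ∨ ((¬x_3 ∨ (x_3 → x_3)) → ¬(x_1 → x_3))) = ¬1 = 0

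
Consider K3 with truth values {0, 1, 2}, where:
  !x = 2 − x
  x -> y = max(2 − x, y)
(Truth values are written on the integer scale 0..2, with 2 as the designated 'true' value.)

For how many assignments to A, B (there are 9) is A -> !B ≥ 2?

A = 0, B = 0 ↦ 2  ≥
A = 0, B = 1 ↦ 2  ≥
A = 0, B = 2 ↦ 2  ≥
A = 1, B = 0 ↦ 2  ≥
A = 1, B = 1 ↦ 1  <
A = 1, B = 2 ↦ 1  <
A = 2, B = 0 ↦ 2  ≥
A = 2, B = 1 ↦ 1  <
A = 2, B = 2 ↦ 0  <
So 5 of the 9 assignments meet the threshold.

5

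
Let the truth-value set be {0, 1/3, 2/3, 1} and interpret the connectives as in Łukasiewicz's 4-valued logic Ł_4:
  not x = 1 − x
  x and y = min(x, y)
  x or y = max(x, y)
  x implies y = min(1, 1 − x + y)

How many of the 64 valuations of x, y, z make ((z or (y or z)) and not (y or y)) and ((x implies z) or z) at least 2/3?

16

value 1: 4 assignments (counts)
value 2/3: 12 assignments (counts)
value 1/3: 26 assignments
value 0: 22 assignments
So 16 of the 64 assignments meet the threshold.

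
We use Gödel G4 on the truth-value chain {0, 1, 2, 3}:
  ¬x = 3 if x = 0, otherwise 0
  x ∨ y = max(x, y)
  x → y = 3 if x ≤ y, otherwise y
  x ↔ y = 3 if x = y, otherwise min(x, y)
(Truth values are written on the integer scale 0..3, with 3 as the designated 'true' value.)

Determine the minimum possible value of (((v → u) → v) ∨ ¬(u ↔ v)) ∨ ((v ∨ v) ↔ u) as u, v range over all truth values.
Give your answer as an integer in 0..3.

Take u = 2, v = 1:
v → u = 1 → 2 = 3
(v → u) → v = 3 → 1 = 1
u ↔ v = 2 ↔ 1 = 1
¬(u ↔ v) = ¬1 = 0
((v → u) → v) ∨ ¬(u ↔ v) = 1 ∨ 0 = 1
v ∨ v = 1 ∨ 1 = 1
(v ∨ v) ↔ u = 1 ↔ 2 = 1
(((v → u) → v) ∨ ¬(u ↔ v)) ∨ ((v ∨ v) ↔ u) = 1 ∨ 1 = 1
No assignment yields a value below 1, so this is the minimum.

1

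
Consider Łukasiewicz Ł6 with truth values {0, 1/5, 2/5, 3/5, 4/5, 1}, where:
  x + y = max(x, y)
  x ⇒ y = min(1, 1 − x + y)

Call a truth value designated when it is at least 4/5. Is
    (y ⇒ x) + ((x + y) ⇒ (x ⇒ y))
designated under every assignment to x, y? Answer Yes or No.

Yes

At x = 0, y = 4/5, for instance:
y ⇒ x = 4/5 ⇒ 0 = 1/5
x + y = 0 + 4/5 = 4/5
x ⇒ y = 0 ⇒ 4/5 = 1
(x + y) ⇒ (x ⇒ y) = 4/5 ⇒ 1 = 1
(y ⇒ x) + ((x + y) ⇒ (x ⇒ y)) = 1/5 + 1 = 1
and checking the remaining 35 assignments likewise gives ≥ 4/5 in every case.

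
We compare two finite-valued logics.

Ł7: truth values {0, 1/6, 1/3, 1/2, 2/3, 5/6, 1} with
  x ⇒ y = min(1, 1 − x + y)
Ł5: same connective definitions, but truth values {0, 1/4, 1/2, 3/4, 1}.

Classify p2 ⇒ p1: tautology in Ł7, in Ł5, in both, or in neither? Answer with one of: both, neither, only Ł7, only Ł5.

neither

In Ł7: at p1 = 0, p2 = 1/6 the value is 5/6 — not a tautology.
In Ł5: at p1 = 0, p2 = 1/4 the value is 3/4 — not a tautology.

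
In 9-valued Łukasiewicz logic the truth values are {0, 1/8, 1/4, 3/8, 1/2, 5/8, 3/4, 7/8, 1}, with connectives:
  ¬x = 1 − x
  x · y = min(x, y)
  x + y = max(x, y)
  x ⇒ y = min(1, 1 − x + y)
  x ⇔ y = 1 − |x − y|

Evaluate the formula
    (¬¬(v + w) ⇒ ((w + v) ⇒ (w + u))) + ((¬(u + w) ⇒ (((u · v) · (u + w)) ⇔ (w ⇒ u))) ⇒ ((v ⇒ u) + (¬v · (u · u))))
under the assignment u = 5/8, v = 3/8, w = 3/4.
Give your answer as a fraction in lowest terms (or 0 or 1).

v + w = 3/8 + 3/4 = 3/4
¬(v + w) = ¬3/4 = 1/4
¬¬(v + w) = ¬1/4 = 3/4
w + v = 3/4 + 3/8 = 3/4
w + u = 3/4 + 5/8 = 3/4
(w + v) ⇒ (w + u) = 3/4 ⇒ 3/4 = 1
¬¬(v + w) ⇒ ((w + v) ⇒ (w + u)) = 3/4 ⇒ 1 = 1
u + w = 5/8 + 3/4 = 3/4
¬(u + w) = ¬3/4 = 1/4
u · v = 5/8 · 3/8 = 3/8
u + w = 5/8 + 3/4 = 3/4
(u · v) · (u + w) = 3/8 · 3/4 = 3/8
w ⇒ u = 3/4 ⇒ 5/8 = 7/8
((u · v) · (u + w)) ⇔ (w ⇒ u) = 3/8 ⇔ 7/8 = 1/2
¬(u + w) ⇒ (((u · v) · (u + w)) ⇔ (w ⇒ u)) = 1/4 ⇒ 1/2 = 1
v ⇒ u = 3/8 ⇒ 5/8 = 1
¬v = ¬3/8 = 5/8
u · u = 5/8 · 5/8 = 5/8
¬v · (u · u) = 5/8 · 5/8 = 5/8
(v ⇒ u) + (¬v · (u · u)) = 1 + 5/8 = 1
(¬(u + w) ⇒ (((u · v) · (u + w)) ⇔ (w ⇒ u))) ⇒ ((v ⇒ u) + (¬v · (u · u))) = 1 ⇒ 1 = 1
(¬¬(v + w) ⇒ ((w + v) ⇒ (w + u))) + ((¬(u + w) ⇒ (((u · v) · (u + w)) ⇔ (w ⇒ u))) ⇒ ((v ⇒ u) + (¬v · (u · u)))) = 1 + 1 = 1

1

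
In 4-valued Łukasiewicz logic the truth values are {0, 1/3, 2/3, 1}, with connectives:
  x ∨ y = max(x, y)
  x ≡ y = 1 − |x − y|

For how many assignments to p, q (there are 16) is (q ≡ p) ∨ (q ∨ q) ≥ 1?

p = 0, q = 0 ↦ 1  ≥
p = 0, q = 1/3 ↦ 2/3  <
p = 0, q = 2/3 ↦ 2/3  <
p = 0, q = 1 ↦ 1  ≥
p = 1/3, q = 0 ↦ 2/3  <
p = 1/3, q = 1/3 ↦ 1  ≥
p = 1/3, q = 2/3 ↦ 2/3  <
p = 1/3, q = 1 ↦ 1  ≥
p = 2/3, q = 0 ↦ 1/3  <
p = 2/3, q = 1/3 ↦ 2/3  <
p = 2/3, q = 2/3 ↦ 1  ≥
p = 2/3, q = 1 ↦ 1  ≥
p = 1, q = 0 ↦ 0  <
p = 1, q = 1/3 ↦ 1/3  <
p = 1, q = 2/3 ↦ 2/3  <
p = 1, q = 1 ↦ 1  ≥
So 7 of the 16 assignments meet the threshold.

7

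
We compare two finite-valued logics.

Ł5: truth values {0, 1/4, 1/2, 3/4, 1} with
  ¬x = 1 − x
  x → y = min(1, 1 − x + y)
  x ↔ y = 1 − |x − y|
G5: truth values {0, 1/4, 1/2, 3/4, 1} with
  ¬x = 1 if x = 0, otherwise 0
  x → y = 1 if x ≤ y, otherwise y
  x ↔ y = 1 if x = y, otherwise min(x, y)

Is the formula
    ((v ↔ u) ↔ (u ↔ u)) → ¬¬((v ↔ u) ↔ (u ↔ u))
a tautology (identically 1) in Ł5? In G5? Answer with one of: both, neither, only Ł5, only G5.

In Ł5: every assignment gives 1 — tautology.
In G5: every assignment gives 1 — tautology.

both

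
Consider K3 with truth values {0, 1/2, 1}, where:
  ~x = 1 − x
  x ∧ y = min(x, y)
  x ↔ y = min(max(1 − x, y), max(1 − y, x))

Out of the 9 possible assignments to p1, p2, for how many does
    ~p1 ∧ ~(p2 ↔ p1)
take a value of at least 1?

1

p1 = 0, p2 = 0 ↦ 0  <
p1 = 0, p2 = 1/2 ↦ 1/2  <
p1 = 0, p2 = 1 ↦ 1  ≥
p1 = 1/2, p2 = 0 ↦ 1/2  <
p1 = 1/2, p2 = 1/2 ↦ 1/2  <
p1 = 1/2, p2 = 1 ↦ 1/2  <
p1 = 1, p2 = 0 ↦ 0  <
p1 = 1, p2 = 1/2 ↦ 0  <
p1 = 1, p2 = 1 ↦ 0  <
So 1 of the 9 assignments meets the threshold.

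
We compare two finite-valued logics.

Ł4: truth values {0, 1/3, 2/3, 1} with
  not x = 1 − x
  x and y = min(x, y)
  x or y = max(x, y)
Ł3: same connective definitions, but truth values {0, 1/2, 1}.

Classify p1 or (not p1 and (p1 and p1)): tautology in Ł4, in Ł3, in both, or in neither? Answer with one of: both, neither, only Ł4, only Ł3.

neither

In Ł4: at p1 = 0 the value is 0 — not a tautology.
In Ł3: at p1 = 0 the value is 0 — not a tautology.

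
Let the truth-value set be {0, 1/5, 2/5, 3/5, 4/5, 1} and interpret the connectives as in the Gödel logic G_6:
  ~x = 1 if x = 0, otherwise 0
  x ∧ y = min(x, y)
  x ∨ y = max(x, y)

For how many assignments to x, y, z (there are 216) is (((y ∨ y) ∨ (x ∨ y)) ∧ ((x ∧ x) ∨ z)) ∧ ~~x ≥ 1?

value 1: 40 assignments (counts)
value 4/5: 44 assignments
value 3/5: 42 assignments
value 2/5: 34 assignments
value 1/5: 20 assignments
value 0: 36 assignments
So 40 of the 216 assignments meet the threshold.

40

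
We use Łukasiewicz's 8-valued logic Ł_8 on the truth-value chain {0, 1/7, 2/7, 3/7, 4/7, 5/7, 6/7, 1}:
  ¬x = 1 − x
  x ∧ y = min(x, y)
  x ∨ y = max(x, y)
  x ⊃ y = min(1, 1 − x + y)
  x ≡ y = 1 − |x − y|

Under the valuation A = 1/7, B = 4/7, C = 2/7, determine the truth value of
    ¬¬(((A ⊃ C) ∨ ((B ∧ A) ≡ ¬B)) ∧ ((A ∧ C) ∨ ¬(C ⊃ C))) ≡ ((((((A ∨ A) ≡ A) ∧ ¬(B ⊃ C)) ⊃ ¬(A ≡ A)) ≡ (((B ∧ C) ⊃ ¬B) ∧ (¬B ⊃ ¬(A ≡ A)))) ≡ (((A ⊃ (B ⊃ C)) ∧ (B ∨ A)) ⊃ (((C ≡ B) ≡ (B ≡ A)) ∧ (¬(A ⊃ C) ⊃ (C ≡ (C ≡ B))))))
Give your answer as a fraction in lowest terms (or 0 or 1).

2/7

A ⊃ C = 1/7 ⊃ 2/7 = 1
B ∧ A = 4/7 ∧ 1/7 = 1/7
¬B = ¬4/7 = 3/7
(B ∧ A) ≡ ¬B = 1/7 ≡ 3/7 = 5/7
(A ⊃ C) ∨ ((B ∧ A) ≡ ¬B) = 1 ∨ 5/7 = 1
A ∧ C = 1/7 ∧ 2/7 = 1/7
C ⊃ C = 2/7 ⊃ 2/7 = 1
¬(C ⊃ C) = ¬1 = 0
(A ∧ C) ∨ ¬(C ⊃ C) = 1/7 ∨ 0 = 1/7
((A ⊃ C) ∨ ((B ∧ A) ≡ ¬B)) ∧ ((A ∧ C) ∨ ¬(C ⊃ C)) = 1 ∧ 1/7 = 1/7
¬(((A ⊃ C) ∨ ((B ∧ A) ≡ ¬B)) ∧ ((A ∧ C) ∨ ¬(C ⊃ C))) = ¬1/7 = 6/7
¬¬(((A ⊃ C) ∨ ((B ∧ A) ≡ ¬B)) ∧ ((A ∧ C) ∨ ¬(C ⊃ C))) = ¬6/7 = 1/7
A ∨ A = 1/7 ∨ 1/7 = 1/7
(A ∨ A) ≡ A = 1/7 ≡ 1/7 = 1
B ⊃ C = 4/7 ⊃ 2/7 = 5/7
¬(B ⊃ C) = ¬5/7 = 2/7
((A ∨ A) ≡ A) ∧ ¬(B ⊃ C) = 1 ∧ 2/7 = 2/7
A ≡ A = 1/7 ≡ 1/7 = 1
¬(A ≡ A) = ¬1 = 0
(((A ∨ A) ≡ A) ∧ ¬(B ⊃ C)) ⊃ ¬(A ≡ A) = 2/7 ⊃ 0 = 5/7
B ∧ C = 4/7 ∧ 2/7 = 2/7
¬B = ¬4/7 = 3/7
(B ∧ C) ⊃ ¬B = 2/7 ⊃ 3/7 = 1
¬B = ¬4/7 = 3/7
A ≡ A = 1/7 ≡ 1/7 = 1
¬(A ≡ A) = ¬1 = 0
¬B ⊃ ¬(A ≡ A) = 3/7 ⊃ 0 = 4/7
((B ∧ C) ⊃ ¬B) ∧ (¬B ⊃ ¬(A ≡ A)) = 1 ∧ 4/7 = 4/7
((((A ∨ A) ≡ A) ∧ ¬(B ⊃ C)) ⊃ ¬(A ≡ A)) ≡ (((B ∧ C) ⊃ ¬B) ∧ (¬B ⊃ ¬(A ≡ A))) = 5/7 ≡ 4/7 = 6/7
B ⊃ C = 4/7 ⊃ 2/7 = 5/7
A ⊃ (B ⊃ C) = 1/7 ⊃ 5/7 = 1
B ∨ A = 4/7 ∨ 1/7 = 4/7
(A ⊃ (B ⊃ C)) ∧ (B ∨ A) = 1 ∧ 4/7 = 4/7
C ≡ B = 2/7 ≡ 4/7 = 5/7
B ≡ A = 4/7 ≡ 1/7 = 4/7
(C ≡ B) ≡ (B ≡ A) = 5/7 ≡ 4/7 = 6/7
A ⊃ C = 1/7 ⊃ 2/7 = 1
¬(A ⊃ C) = ¬1 = 0
C ≡ B = 2/7 ≡ 4/7 = 5/7
C ≡ (C ≡ B) = 2/7 ≡ 5/7 = 4/7
¬(A ⊃ C) ⊃ (C ≡ (C ≡ B)) = 0 ⊃ 4/7 = 1
((C ≡ B) ≡ (B ≡ A)) ∧ (¬(A ⊃ C) ⊃ (C ≡ (C ≡ B))) = 6/7 ∧ 1 = 6/7
((A ⊃ (B ⊃ C)) ∧ (B ∨ A)) ⊃ (((C ≡ B) ≡ (B ≡ A)) ∧ (¬(A ⊃ C) ⊃ (C ≡ (C ≡ B)))) = 4/7 ⊃ 6/7 = 1
(((((A ∨ A) ≡ A) ∧ ¬(B ⊃ C)) ⊃ ¬(A ≡ A)) ≡ (((B ∧ C) ⊃ ¬B) ∧ (¬B ⊃ ¬(A ≡ A)))) ≡ (((A ⊃ (B ⊃ C)) ∧ (B ∨ A)) ⊃ (((C ≡ B) ≡ (B ≡ A)) ∧ (¬(A ⊃ C) ⊃ (C ≡ (C ≡ B))))) = 6/7 ≡ 1 = 6/7
¬¬(((A ⊃ C) ∨ ((B ∧ A) ≡ ¬B)) ∧ ((A ∧ C) ∨ ¬(C ⊃ C))) ≡ ((((((A ∨ A) ≡ A) ∧ ¬(B ⊃ C)) ⊃ ¬(A ≡ A)) ≡ (((B ∧ C) ⊃ ¬B) ∧ (¬B ⊃ ¬(A ≡ A)))) ≡ (((A ⊃ (B ⊃ C)) ∧ (B ∨ A)) ⊃ (((C ≡ B) ≡ (B ≡ A)) ∧ (¬(A ⊃ C) ⊃ (C ≡ (C ≡ B)))))) = 1/7 ≡ 6/7 = 2/7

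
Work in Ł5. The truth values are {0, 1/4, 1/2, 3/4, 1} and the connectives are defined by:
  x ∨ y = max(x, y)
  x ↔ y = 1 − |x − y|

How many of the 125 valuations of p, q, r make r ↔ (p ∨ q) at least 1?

value 1: 25 assignments (counts)
value 3/4: 40 assignments
value 1/2: 30 assignments
value 1/4: 20 assignments
value 0: 10 assignments
So 25 of the 125 assignments meet the threshold.

25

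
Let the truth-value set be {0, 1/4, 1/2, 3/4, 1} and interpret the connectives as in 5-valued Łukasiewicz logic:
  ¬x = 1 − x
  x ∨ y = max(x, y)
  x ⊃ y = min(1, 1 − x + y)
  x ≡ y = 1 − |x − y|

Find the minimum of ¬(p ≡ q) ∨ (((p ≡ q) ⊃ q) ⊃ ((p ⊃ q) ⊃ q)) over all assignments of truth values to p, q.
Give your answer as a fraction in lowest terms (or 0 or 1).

Take p = 0, q = 1/2:
p ≡ q = 0 ≡ 1/2 = 1/2
¬(p ≡ q) = ¬1/2 = 1/2
p ≡ q = 0 ≡ 1/2 = 1/2
(p ≡ q) ⊃ q = 1/2 ⊃ 1/2 = 1
p ⊃ q = 0 ⊃ 1/2 = 1
(p ⊃ q) ⊃ q = 1 ⊃ 1/2 = 1/2
((p ≡ q) ⊃ q) ⊃ ((p ⊃ q) ⊃ q) = 1 ⊃ 1/2 = 1/2
¬(p ≡ q) ∨ (((p ≡ q) ⊃ q) ⊃ ((p ⊃ q) ⊃ q)) = 1/2 ∨ 1/2 = 1/2
No assignment yields a value below 1/2, so this is the minimum.

1/2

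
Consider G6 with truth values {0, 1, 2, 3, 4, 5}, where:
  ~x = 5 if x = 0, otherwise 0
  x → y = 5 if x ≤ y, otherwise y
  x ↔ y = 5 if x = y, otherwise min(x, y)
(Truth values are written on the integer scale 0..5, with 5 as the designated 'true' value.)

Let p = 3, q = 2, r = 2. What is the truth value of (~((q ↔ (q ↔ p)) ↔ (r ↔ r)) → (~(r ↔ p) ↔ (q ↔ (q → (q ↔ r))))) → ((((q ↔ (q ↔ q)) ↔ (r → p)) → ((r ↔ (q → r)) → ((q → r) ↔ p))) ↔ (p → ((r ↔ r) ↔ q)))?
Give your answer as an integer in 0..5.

2

q ↔ p = 2 ↔ 3 = 2
q ↔ (q ↔ p) = 2 ↔ 2 = 5
r ↔ r = 2 ↔ 2 = 5
(q ↔ (q ↔ p)) ↔ (r ↔ r) = 5 ↔ 5 = 5
~((q ↔ (q ↔ p)) ↔ (r ↔ r)) = ~5 = 0
r ↔ p = 2 ↔ 3 = 2
~(r ↔ p) = ~2 = 0
q ↔ r = 2 ↔ 2 = 5
q → (q ↔ r) = 2 → 5 = 5
q ↔ (q → (q ↔ r)) = 2 ↔ 5 = 2
~(r ↔ p) ↔ (q ↔ (q → (q ↔ r))) = 0 ↔ 2 = 0
~((q ↔ (q ↔ p)) ↔ (r ↔ r)) → (~(r ↔ p) ↔ (q ↔ (q → (q ↔ r)))) = 0 → 0 = 5
q ↔ q = 2 ↔ 2 = 5
q ↔ (q ↔ q) = 2 ↔ 5 = 2
r → p = 2 → 3 = 5
(q ↔ (q ↔ q)) ↔ (r → p) = 2 ↔ 5 = 2
q → r = 2 → 2 = 5
r ↔ (q → r) = 2 ↔ 5 = 2
q → r = 2 → 2 = 5
(q → r) ↔ p = 5 ↔ 3 = 3
(r ↔ (q → r)) → ((q → r) ↔ p) = 2 → 3 = 5
((q ↔ (q ↔ q)) ↔ (r → p)) → ((r ↔ (q → r)) → ((q → r) ↔ p)) = 2 → 5 = 5
r ↔ r = 2 ↔ 2 = 5
(r ↔ r) ↔ q = 5 ↔ 2 = 2
p → ((r ↔ r) ↔ q) = 3 → 2 = 2
(((q ↔ (q ↔ q)) ↔ (r → p)) → ((r ↔ (q → r)) → ((q → r) ↔ p))) ↔ (p → ((r ↔ r) ↔ q)) = 5 ↔ 2 = 2
(~((q ↔ (q ↔ p)) ↔ (r ↔ r)) → (~(r ↔ p) ↔ (q ↔ (q → (q ↔ r))))) → ((((q ↔ (q ↔ q)) ↔ (r → p)) → ((r ↔ (q → r)) → ((q → r) ↔ p))) ↔ (p → ((r ↔ r) ↔ q))) = 5 → 2 = 2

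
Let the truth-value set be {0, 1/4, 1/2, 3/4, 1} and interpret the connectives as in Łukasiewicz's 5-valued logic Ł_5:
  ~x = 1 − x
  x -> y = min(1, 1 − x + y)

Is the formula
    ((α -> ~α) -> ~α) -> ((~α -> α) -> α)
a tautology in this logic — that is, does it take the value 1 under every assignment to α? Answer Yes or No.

α = 0 ↦ 1
α = 1/4 ↦ 1
α = 1/2 ↦ 1
α = 3/4 ↦ 1
α = 1 ↦ 1
Every assignment gives a value ≥ 1.

Yes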